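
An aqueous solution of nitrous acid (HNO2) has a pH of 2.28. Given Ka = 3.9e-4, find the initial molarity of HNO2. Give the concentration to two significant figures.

C₀ = 7.6 × 10^-2 M

[H+] = 10^(-2.28) = 5.25 × 10^-3 M = x
Ka = x²/(C₀ − x) ⇒ C₀ = x + x²/Ka
C₀ = 5.25 × 10^-3 + (5.25 × 10^-3)²/(3.9 × 10^-4) = 7.59 × 10^-2 M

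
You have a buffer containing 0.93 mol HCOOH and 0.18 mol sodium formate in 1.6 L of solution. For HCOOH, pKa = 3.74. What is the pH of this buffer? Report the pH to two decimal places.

pH = 3.03

Using pH = pKa + log([base]/[acid]) with [base]/[acid] = 0.18/0.93:
pH = 3.74 + (-0.713) = 3.03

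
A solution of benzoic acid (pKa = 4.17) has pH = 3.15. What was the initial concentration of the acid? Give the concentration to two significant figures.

[H+] = 10^(-3.15) = 7.08 × 10^-4 M = x
Ka = 10^(−4.17) = 6.76 × 10^-5
Ka = x²/(C₀ − x) ⇒ C₀ = x + x²/Ka
C₀ = 7.08 × 10^-4 + (7.08 × 10^-4)²/(6.76 × 10^-5) = 8.12 × 10^-3 M

C₀ = 8.1 × 10^-3 M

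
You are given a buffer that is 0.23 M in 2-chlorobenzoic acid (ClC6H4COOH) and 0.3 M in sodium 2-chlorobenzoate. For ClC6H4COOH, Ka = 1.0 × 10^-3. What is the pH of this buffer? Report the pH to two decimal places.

pH = 3.12

pKa = −log(1.0 × 10^-3) = 3.000
pH = pKa + log([A⁻]/[HA]) = 3.000 + log(0.3/0.23)
pH = 3.000 + (+0.115) = 3.12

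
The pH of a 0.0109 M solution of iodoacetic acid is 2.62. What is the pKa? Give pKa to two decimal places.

pKa = 3.17

[H+] = 10^(-2.62) = 2.40 × 10^-3 M
At equilibrium [HA] = 0.0109 − 2.40 × 10^-3 = 8.50 × 10^-3 M
Ka = [H+][A-]/[HA] = (2.40 × 10^-3)² / 8.50 × 10^-3 = 6.78 × 10^-4
pKa = -log(6.78 × 10^-4) = 3.17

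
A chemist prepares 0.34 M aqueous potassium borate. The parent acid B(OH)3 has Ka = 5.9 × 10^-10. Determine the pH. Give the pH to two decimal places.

pH = 11.38

B(OH)4- is the conjugate base of the weak acid B(OH)3.
Kb = Kw/Ka = 1.0×10^-14 / 5.9 × 10^-10 = 1.69 × 10^-5
From the ICE table, Kb = [OH-]²/(0.34 − [OH-]) = 1.69 × 10^-5.
Assume [OH-] ≪ 0.34: [OH-] ≈ √(1.69 × 10^-5 × 0.34) = 2.40 × 10^-3 M
pOH = −log(2.40 × 10^-3) = 2.62; pH = 14.00 − 2.62 = 11.38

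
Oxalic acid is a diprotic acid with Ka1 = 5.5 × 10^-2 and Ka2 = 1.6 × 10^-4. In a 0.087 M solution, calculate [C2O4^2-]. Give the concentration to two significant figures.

First ionization gives [H+] ≈ [HC2O4-] = 4.69 × 10^-2 M.
Second step: Ka2 = [H+][C2O4^2-]/[HC2O4-] ≈ [C2O4^2-] (since [H+] ≈ [HC2O4-]).
So [C2O4^2-] ≈ Ka2.

1.6 × 10^-4 M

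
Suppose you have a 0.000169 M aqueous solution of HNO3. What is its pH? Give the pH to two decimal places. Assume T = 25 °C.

HNO3 is a strong acid and dissociates completely, so [H+] = 0.000169 M.
pH = -log(0.000169) = 3.77

pH = 3.77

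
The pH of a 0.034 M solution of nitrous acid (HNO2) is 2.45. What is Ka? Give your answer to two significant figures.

Ka = 4.1 × 10^-4

[H+] = 10^(-2.45) = 3.55 × 10^-3 M
At equilibrium [HA] = 0.034 − 3.55 × 10^-3 = 3.05 × 10^-2 M
Ka = [H+][A-]/[HA] = (3.55 × 10^-3)² / 3.05 × 10^-2 = 4.1 × 10^-4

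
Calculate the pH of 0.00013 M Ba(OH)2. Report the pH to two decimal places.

pH = 10.41

Ba(OH)2 is a strong base (each formula unit releases 2 OH-); [OH-] = 0.00026 M.
pOH = -log(0.00026) = 3.59
pH = 14.00 - 3.59 = 10.41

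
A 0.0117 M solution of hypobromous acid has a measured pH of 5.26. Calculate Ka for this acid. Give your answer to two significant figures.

[H+] = 10^(-5.26) = 5.50 × 10^-6 M
At equilibrium [HA] = 0.0117 − 5.50 × 10^-6 = 1.17 × 10^-2 M
Ka = [H+][A-]/[HA] = (5.50 × 10^-6)² / 1.17 × 10^-2 = 2.6 × 10^-9

Ka = 2.6 × 10^-9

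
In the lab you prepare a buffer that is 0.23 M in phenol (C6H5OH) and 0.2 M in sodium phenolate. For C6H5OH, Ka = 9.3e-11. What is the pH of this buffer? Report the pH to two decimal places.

pH = 9.97

pKa = −log(9.3 × 10^-11) = 10.032
Using pH = pKa + log([base]/[acid]) with [base]/[acid] = 0.2/0.23:
pH = 10.032 + (-0.061) = 9.97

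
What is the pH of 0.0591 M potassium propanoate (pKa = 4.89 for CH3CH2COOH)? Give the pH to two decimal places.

pH = 8.83

CH3CH2COO- is the conjugate base of the weak acid CH3CH2COOH.
Ka = 10^(−4.89) = 1.29 × 10^-5
Kb = Kw/Ka = 1.0×10^-14 / 1.29 × 10^-5 = 7.75 × 10^-10
Let x = [OH-] at equilibrium. Kb = x²/(0.0591 − x).
Since Kb ≪ C₀, x ≈ √(Kb·C₀) = 6.77 × 10^-6 M.
pOH = −log(6.77 × 10^-6) = 5.17; pH = 14.00 − 5.17 = 8.83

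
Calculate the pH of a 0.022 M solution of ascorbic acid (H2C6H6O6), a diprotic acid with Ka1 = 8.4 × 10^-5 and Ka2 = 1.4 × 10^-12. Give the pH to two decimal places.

pH = 2.88

Ka1 ≫ Ka2, so treat the first dissociation as the only significant source of H+.
Ka1 = x²/(0.022 − x) = 8.4 × 10^-5
Solving the quadratic: x = (−Ka1 + √(Ka1² + 4·Ka1·C₀))/2 = 1.32 × 10^-3 M
pH = −log(1.32 × 10^-3) = 2.88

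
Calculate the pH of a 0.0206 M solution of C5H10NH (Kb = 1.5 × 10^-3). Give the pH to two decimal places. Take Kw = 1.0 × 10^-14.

pH = 11.69

C5H10NH + H2O ⇌ C5H10NH2+ + OH-
From the ICE table, Kb = x²/(0.0206 − x) = 1.5 × 10^-3.
The 5% rule fails; solving x² + Kb·x − Kb·C₀ = 0 exactly:
x = [−0.0015 + √(0.0015² + 0.000124)]/2 = 4.86 × 10^-3 M
pOH = 2.31, so pH = 14.00 − pOH = 11.69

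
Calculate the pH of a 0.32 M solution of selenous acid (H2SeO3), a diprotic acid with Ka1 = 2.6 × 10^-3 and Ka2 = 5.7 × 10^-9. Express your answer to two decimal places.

pH = 1.56

Ka1 ≫ Ka2, so treat the first dissociation as the only significant source of H+.
Ka1 = x²/(0.32 − x) = 2.6 × 10^-3
Solving the quadratic: x = (−Ka1 + √(Ka1² + 4·Ka1·C₀))/2 = 2.76 × 10^-2 M
pH = −log(2.76 × 10^-2) = 1.56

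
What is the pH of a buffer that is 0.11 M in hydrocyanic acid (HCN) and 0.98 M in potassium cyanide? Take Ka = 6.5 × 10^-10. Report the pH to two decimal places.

pH = 10.14

pKa = −log(6.5 × 10^-10) = 9.187
Henderson–Hasselbalch: pH = pKa + log([CN-]/[HCN]) = 9.187 + log(0.98/0.11)
pH = 9.187 + (+0.950) = 10.14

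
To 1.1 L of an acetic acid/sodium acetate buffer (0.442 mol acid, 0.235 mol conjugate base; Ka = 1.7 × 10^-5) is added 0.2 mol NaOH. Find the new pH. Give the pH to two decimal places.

After neutralization: n(CH3COOH) = 0.242 mol, n(CH3COO-) = 0.435 mol.
pKa = −log(1.7 × 10^-5) = 4.770
Henderson–Hasselbalch with mole ratio 0.435/0.242: pH = 4.770 + (+0.255)

pH = 5.02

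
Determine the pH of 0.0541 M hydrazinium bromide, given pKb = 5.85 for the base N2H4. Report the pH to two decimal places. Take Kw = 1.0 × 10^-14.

pH = 4.71

N2H5+ is the conjugate acid of the weak base N2H4.
Kb = 10^(−5.85) = 1.41 × 10^-6
Ka = Kw/Kb = 1.0×10^-14 / 1.41 × 10^-6 = 7.09 × 10^-9
Let x = [H+] at equilibrium. Ka = x²/(0.0541 − x).
Assume x ≪ 0.0541: x ≈ √(7.09 × 10^-9 × 0.0541) = 1.96 × 10^-5 M
Check: 0.036% ionized — well under 5%, approximation valid.
pH = −log[H+] = −log(1.96 × 10^-5) = 4.71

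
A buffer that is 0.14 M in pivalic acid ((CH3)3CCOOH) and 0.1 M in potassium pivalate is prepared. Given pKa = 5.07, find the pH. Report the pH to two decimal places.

pH = pKa + log([A⁻]/[HA]) = 5.07 + log(0.1/0.14)
pH = 5.07 + (-0.146) = 4.92

pH = 4.92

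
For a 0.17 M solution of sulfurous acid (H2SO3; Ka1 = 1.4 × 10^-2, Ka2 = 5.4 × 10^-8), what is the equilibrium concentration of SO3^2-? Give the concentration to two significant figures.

5.4 × 10^-8 M

First ionization gives [H+] ≈ [HSO3-] = 4.23 × 10^-2 M.
Second step: Ka2 = [H+][SO3^2-]/[HSO3-] ≈ [SO3^2-] (since [H+] ≈ [HSO3-]).
So [SO3^2-] ≈ Ka2.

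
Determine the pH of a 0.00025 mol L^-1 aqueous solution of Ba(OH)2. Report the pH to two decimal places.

Ba(OH)2 is a strong base (each formula unit releases 2 OH-); [OH-] = 0.0005 M.
pOH = -log(0.0005) = 3.30
pH = 14.00 - 3.30 = 10.70

pH = 10.70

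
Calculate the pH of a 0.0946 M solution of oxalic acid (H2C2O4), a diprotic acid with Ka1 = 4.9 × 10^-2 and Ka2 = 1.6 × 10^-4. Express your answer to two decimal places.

Ka1 ≫ Ka2, so treat the first dissociation as the only significant source of H+.
Ka1 = x²/(0.0946 − x) = 4.9 × 10^-2
Solving the quadratic: x = (−Ka1 + √(Ka1² + 4·Ka1·C₀))/2 = 4.79 × 10^-2 M
pH = −log(4.79 × 10^-2) = 1.32

pH = 1.32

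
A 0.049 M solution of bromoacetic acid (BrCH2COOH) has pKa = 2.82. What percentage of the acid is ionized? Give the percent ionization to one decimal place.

16.1%

BrCH2COOH ⇌ BrCH2COO- + H+; let x = [H+] at equilibrium.
Ka = 10^(−2.82) = 1.51 × 10^-3
Solve x² + 0.00151x − 7.4e-05 = 0 → x = 7.88 × 10^-3 M
% ionization = x/C₀ × 100% = 7.88 × 10^-3/0.049 × 100% = 16.1%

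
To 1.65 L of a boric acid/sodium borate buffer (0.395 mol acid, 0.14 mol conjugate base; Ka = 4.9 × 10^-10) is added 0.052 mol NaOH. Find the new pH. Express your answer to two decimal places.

After neutralization: n(B(OH)3) = 0.343 mol, n(B(OH)4-) = 0.192 mol.
pKa = −log(4.9 × 10^-10) = 9.310
pH = pKa + log([A⁻]/[HA]) = 9.310 + log(0.192/0.343) = 9.310 -0.252

pH = 9.06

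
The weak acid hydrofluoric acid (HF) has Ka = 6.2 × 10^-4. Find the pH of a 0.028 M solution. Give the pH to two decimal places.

HF ⇌ F- + H+
Ka = x²/(0.028 − x) = 6.2 × 10^-4
x is not negligible relative to C₀; solve x² + 0.00062·x − 1.74e-05 = 0.
x = [−0.00062 + √(0.00062² + 6.94e-05)]/2 = 3.87 × 10^-3 M
pH = −log[H+] = −log(3.87 × 10^-3) = 2.41

pH = 2.41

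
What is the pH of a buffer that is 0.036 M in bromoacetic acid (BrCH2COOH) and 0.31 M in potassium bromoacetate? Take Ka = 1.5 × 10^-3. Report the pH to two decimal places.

pKa = −log(1.5 × 10^-3) = 2.824
Using pH = pKa + log([base]/[acid]) with [base]/[acid] = 0.31/0.036:
pH = 2.824 + (+0.935) = 3.76

pH = 3.76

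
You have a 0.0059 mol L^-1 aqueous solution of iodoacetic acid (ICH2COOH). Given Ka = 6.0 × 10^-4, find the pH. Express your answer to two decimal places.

ICH2COOH ⇌ ICH2COO- + H+
Ka = [H+]²/(0.0059 − [H+]) = 6.0 × 10^-4
The 5% rule fails; solving [H+]² + Ka·[H+] − Ka·C₀ = 0 exactly:
[H+] = (−Ka + √(Ka² + 4·Ka·C₀))/2 = 1.61 × 10^-3 M
pH = −log[H+] = −log(1.61 × 10^-3) = 2.79

pH = 2.79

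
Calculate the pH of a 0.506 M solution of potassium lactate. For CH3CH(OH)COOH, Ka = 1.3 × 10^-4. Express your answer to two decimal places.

CH3CH(OH)COO- is the conjugate base of the weak acid CH3CH(OH)COOH.
Kb = Kw/Ka = 1.0×10^-14 / 1.3 × 10^-4 = 7.69 × 10^-11
Kb = [OH-]²/(0.506 − [OH-]) = 7.69 × 10^-11
Since Kb ≪ C₀, [OH-] ≈ √(Kb·C₀) = 6.24 × 10^-6 M.
Check: 0.0012% ionized — well under 5%, approximation valid.
pOH = 5.20, so pH = 14.00 − pOH = 8.80

pH = 8.80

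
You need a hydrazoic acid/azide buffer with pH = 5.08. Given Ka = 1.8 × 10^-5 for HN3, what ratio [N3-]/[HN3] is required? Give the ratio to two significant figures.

pKa = -log(1.8 × 10^-5) = 4.745
pH = pKa + log(r) ⇒ log(r) = 5.08 − 4.745 = +0.335
r = [N3-]/[HN3] = 10^(+0.335) = 2.16

ratio = 2.2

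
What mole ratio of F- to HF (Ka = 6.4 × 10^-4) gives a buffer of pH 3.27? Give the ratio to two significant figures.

ratio = 1.2

pKa = -log(6.4 × 10^-4) = 3.194
pH = pKa + log(r) ⇒ log(r) = 3.27 − 3.194 = +0.076
r = [F-]/[HF] = 10^(+0.076) = 1.19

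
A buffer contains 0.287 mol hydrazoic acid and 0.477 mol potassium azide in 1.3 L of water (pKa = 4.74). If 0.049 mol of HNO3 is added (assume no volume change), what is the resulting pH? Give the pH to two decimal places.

pH = 4.85

After neutralization: n(HN3) = 0.336 mol, n(N3-) = 0.428 mol.
Henderson–Hasselbalch with mole ratio 0.428/0.336: pH = 4.74 + (+0.105)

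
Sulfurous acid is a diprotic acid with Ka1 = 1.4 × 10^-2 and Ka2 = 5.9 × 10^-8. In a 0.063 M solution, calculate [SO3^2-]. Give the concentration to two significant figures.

5.9 × 10^-8 M

First ionization gives [H+] ≈ [HSO3-] = 2.35 × 10^-2 M.
Second step: Ka2 = [H+][SO3^2-]/[HSO3-] ≈ [SO3^2-] (since [H+] ≈ [HSO3-]).
So [SO3^2-] ≈ Ka2.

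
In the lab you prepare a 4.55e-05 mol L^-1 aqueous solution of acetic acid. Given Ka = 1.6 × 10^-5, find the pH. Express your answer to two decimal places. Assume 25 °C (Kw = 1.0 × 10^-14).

pH = 4.70

CH3COOH ⇌ CH3COO- + H+
From the ICE table, Ka = [H+]²/(4.55e-05 − [H+]) = 1.6 × 10^-5.
The 5% rule fails; solving [H+]² + Ka·[H+] − Ka·C₀ = 0 exactly:
[H+] = [−1.6e-05 + √(1.6e-05² + 2.91e-09)]/2 = 2.01 × 10^-5 M
pH = −log(2.01 × 10^-5) = 4.70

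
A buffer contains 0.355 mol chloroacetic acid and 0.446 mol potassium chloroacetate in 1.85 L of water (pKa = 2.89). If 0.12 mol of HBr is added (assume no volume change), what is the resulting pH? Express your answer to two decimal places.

After neutralization: n(ClCH2COOH) = 0.475 mol, n(ClCH2COO-) = 0.326 mol.
Henderson–Hasselbalch with mole ratio 0.326/0.475: pH = 2.89 + (-0.163)

pH = 2.73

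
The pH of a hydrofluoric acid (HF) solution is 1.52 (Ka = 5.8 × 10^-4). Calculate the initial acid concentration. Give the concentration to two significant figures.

C₀ = 1.6 M

[H+] = 10^(-1.52) = 3.02 × 10^-2 M = x
Ka = x²/(C₀ − x) ⇒ C₀ = x + x²/Ka
C₀ = 3.02 × 10^-2 + (3.02 × 10^-2)²/(5.8 × 10^-4) = 1.60 M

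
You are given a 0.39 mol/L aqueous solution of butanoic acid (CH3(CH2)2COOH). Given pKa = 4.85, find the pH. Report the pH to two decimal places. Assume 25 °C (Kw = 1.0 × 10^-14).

pH = 2.63

CH3(CH2)2COOH ⇌ CH3(CH2)2COO- + H+
Ka = 10^(−4.85) = 1.41 × 10^-5
From the ICE table, Ka = [H+]²/(0.39 − [H+]) = 1.41 × 10^-5.
Since Ka ≪ C₀, [H+] ≈ √(Ka·C₀) = 2.34 × 10^-3 M.
pH = −log(2.34 × 10^-3) = 2.63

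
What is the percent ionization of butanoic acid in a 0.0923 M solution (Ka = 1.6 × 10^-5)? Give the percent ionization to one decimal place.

CH3(CH2)2COOH ⇌ CH3(CH2)2COO- + H+; let x = [H+] at equilibrium.
x ≈ √(Ka·C₀) = √(1.6 × 10^-5 × 0.0923) = 1.22 × 10^-3 M
Fraction ionized = 1.22 × 10^-3 / 0.0923 = 0.0132 → 1.3%

1.3%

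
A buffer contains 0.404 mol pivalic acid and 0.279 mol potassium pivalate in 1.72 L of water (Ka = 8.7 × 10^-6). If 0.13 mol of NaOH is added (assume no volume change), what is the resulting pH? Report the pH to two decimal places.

OH- converts (CH3)3CCOOH to (CH3)3CCOO-: (CH3)3CCOOH → 0.274 mol, (CH3)3CCOO- → 0.409 mol.
pKa = −log(8.7 × 10^-6) = 5.060
Henderson–Hasselbalch with mole ratio 0.409/0.274: pH = 5.060 + (+0.174)

pH = 5.23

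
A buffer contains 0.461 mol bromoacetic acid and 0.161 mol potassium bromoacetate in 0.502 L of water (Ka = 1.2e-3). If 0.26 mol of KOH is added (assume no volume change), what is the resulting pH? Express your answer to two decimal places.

After neutralization: n(BrCH2COOH) = 0.201 mol, n(BrCH2COO-) = 0.421 mol.
pKa = −log(1.2 × 10^-3) = 2.921
pH = pKa + log(n_BrCH2COO-/n_BrCH2COOH) = 2.921 + log(0.421/0.201) = 2.921 + (+0.321)

pH = 3.24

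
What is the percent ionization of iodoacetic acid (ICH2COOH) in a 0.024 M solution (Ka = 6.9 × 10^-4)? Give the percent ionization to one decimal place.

15.6%

ICH2COOH ⇌ ICH2COO- + H+; let x = [H+] at equilibrium.
Solve x² + 0.00069x − 1.66e-05 = 0 → x = 3.74 × 10^-3 M
% ionization = x/C₀ × 100% = 3.74 × 10^-3/0.024 × 100% = 15.6%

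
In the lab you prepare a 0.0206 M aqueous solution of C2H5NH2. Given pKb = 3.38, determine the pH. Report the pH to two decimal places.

pH = 11.44

C2H5NH2 + H2O ⇌ C2H5NH3+ + OH-
Kb = 10^(−3.38) = 4.17 × 10^-4
From the ICE table, Kb = [OH-]²/(0.0206 − [OH-]) = 4.17 × 10^-4.
The 5% rule fails; solving [OH-]² + Kb·[OH-] − Kb·C₀ = 0 exactly:
[OH-] = [−0.000417 + √(0.000417² + 3.44e-05)]/2 = 2.73 × 10^-3 M
pOH = −log(2.73 × 10^-3) = 2.56; pH = 14.00 − 2.56 = 11.44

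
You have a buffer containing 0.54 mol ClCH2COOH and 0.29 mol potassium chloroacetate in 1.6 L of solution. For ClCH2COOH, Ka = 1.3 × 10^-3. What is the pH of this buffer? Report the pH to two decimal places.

pKa = −log(1.3 × 10^-3) = 2.886
pH = pKa + log([A⁻]/[HA]) = 2.886 + log(0.29/0.54)
pH = 2.886 + (-0.270) = 2.62

pH = 2.62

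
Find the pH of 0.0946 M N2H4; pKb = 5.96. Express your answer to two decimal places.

N2H4 + H2O ⇌ N2H5+ + OH-
Kb = 10^(−5.96) = 1.10 × 10^-6
From the ICE table, Kb = x²/(0.0946 − x) = 1.10 × 10^-6.
Assume x ≪ 0.0946: x ≈ √(1.10 × 10^-6 × 0.0946) = 3.23 × 10^-4 M
(x/C₀ = 0.34% < 5%, so the approximation holds.)
pOH = −log(3.23 × 10^-4) = 3.49; pH = 14.00 − 3.49 = 10.51

pH = 10.51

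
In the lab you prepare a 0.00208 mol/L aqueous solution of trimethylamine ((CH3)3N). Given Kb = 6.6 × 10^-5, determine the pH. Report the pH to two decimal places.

pH = 10.53

(CH3)3N + H2O ⇌ (CH3)3NH+ + OH-
Kb = [OH-]²/(0.00208 − [OH-]) = 6.6 × 10^-5
The 5% rule fails; solving [OH-]² + Kb·[OH-] − Kb·C₀ = 0 exactly:
[OH-] = (−Kb + √(Kb² + 4·Kb·C₀))/2 = 3.39 × 10^-4 M
pOH = −log(3.39 × 10^-4) = 3.47; pH = 14.00 − 3.47 = 10.53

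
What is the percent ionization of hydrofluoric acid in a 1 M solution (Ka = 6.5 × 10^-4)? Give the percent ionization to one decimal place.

HF ⇌ F- + H+; let x = [H+] at equilibrium.
x ≈ √(Ka·C₀) = √(6.5 × 10^-4 × 1) = 2.55 × 10^-2 M
% ionization = x/C₀ × 100% = 2.55 × 10^-2/1 × 100% = 2.5%

2.5%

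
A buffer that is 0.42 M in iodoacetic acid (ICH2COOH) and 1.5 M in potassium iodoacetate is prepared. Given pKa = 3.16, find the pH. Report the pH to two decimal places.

Henderson–Hasselbalch: pH = pKa + log([ICH2COO-]/[ICH2COOH]) = 3.16 + log(1.5/0.42)
pH = 3.16 + (+0.553) = 3.71

pH = 3.71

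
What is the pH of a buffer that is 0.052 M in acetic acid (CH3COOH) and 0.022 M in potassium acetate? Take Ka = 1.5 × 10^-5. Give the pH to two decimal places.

pH = 4.45

pKa = −log(1.5 × 10^-5) = 4.824
Using pH = pKa + log([base]/[acid]) with [base]/[acid] = 0.022/0.052:
pH = 4.824 + (-0.374) = 4.45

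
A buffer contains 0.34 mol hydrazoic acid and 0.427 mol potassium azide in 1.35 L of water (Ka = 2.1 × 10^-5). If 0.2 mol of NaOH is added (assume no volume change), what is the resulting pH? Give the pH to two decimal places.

OH- converts HN3 to N3-: HN3 → 0.14 mol, N3- → 0.627 mol.
pKa = −log(2.1 × 10^-5) = 4.678
pH = pKa + log([A⁻]/[HA]) = 4.678 + log(0.627/0.14) = 4.678 +0.651

pH = 5.33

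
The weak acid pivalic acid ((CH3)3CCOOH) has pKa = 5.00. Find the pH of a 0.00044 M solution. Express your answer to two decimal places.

pH = 4.21

(CH3)3CCOOH ⇌ (CH3)3CCOO- + H+
Ka = 10^(−5.00) = 1.00 × 10^-5
Ka = x²/(0.00044 − x) = 1.00 × 10^-5
Here C₀/Ka ≈ 44, so the small-x approximation fails. Use the quadratic:
x = (−Ka + √(Ka² + 4·Ka·C₀))/2 = 6.15 × 10^-5 M
pH = −log[H+] = −log(6.15 × 10^-5) = 4.21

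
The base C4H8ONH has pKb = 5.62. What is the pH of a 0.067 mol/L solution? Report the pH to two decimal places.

pH = 10.60

C4H8ONH + H2O ⇌ C4H8ONH2+ + OH-
Kb = 10^(−5.62) = 2.40 × 10^-6
Kb = x²/(0.067 − x) = 2.40 × 10^-6
Since Kb ≪ C₀, x ≈ √(Kb·C₀) = 4.01 × 10^-4 M.
(x/C₀ = 0.6% < 5%, so the approximation holds.)
pOH = −log(4.01 × 10^-4) = 3.40; pH = 14.00 − 3.40 = 10.60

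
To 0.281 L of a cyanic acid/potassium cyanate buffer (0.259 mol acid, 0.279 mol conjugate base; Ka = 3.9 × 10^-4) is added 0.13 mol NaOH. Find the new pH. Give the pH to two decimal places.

pH = 3.91

After neutralization: n(HOCN) = 0.129 mol, n(OCN-) = 0.409 mol.
pKa = −log(3.9 × 10^-4) = 3.409
Henderson–Hasselbalch with mole ratio 0.409/0.129: pH = 3.409 + (+0.501)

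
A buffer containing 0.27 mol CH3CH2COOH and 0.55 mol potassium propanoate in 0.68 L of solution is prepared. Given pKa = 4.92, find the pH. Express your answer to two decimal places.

Henderson–Hasselbalch: pH = pKa + log([CH3CH2COO-]/[CH3CH2COOH]) = 4.92 + log(0.55/0.27)
pH = 4.92 + (+0.309) = 5.23

pH = 5.23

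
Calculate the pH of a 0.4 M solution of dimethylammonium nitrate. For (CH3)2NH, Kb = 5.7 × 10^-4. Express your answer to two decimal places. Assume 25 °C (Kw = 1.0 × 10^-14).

(CH3)2NH2+ is the conjugate acid of the weak base (CH3)2NH.
Ka = Kw/Kb = 1.0×10^-14 / 5.7 × 10^-4 = 1.75 × 10^-11
From the ICE table, Ka = [H+]²/(0.4 − [H+]) = 1.75 × 10^-11.
Neglecting [H+] in the denominator: [H+] = √(1.75 × 10^-11 × 0.4) = 2.65 × 10^-6 M
Check: 0.00066% ionized — well under 5%, approximation valid.
pH = −log(2.65 × 10^-6) = 5.58

pH = 5.58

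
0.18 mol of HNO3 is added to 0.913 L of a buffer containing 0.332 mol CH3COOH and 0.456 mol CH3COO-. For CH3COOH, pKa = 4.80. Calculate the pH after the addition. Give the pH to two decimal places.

pH = 4.53

Added H+ converts CH3COO- to CH3COOH: CH3COOH → 0.512 mol, CH3COO- → 0.276 mol.
pH = pKa + log([A⁻]/[HA]) = 4.80 + log(0.276/0.512) = 4.80 -0.268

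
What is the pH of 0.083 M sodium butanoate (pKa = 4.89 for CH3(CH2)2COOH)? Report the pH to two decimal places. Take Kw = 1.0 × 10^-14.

CH3(CH2)2COO- is the conjugate base of the weak acid CH3(CH2)2COOH.
Ka = 10^(−4.89) = 1.29 × 10^-5
Kb = Kw/Ka = 1.0×10^-14 / 1.29 × 10^-5 = 7.75 × 10^-10
From the ICE table, Kb = [OH-]²/(0.083 − [OH-]) = 7.75 × 10^-10.
Since Kb ≪ C₀, [OH-] ≈ √(Kb·C₀) = 8.02 × 10^-6 M.
([OH-]/C₀ = 0.0097% < 5%, so the approximation holds.)
pOH = −log(8.02 × 10^-6) = 5.10; pH = 14.00 − 5.10 = 8.90

pH = 8.90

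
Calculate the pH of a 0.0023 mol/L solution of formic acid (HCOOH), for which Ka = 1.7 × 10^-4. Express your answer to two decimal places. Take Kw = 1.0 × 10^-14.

HCOOH ⇌ HCOO- + H+
From the ICE table, Ka = x²/(0.0023 − x) = 1.7 × 10^-4.
Here C₀/Ka ≈ 13.5, so the small-x approximation fails. Use the quadratic:
x = [−0.00017 + √(0.00017² + 1.56e-06)]/2 = 5.46 × 10^-4 M
pH = −log(5.46 × 10^-4) = 3.26

pH = 3.26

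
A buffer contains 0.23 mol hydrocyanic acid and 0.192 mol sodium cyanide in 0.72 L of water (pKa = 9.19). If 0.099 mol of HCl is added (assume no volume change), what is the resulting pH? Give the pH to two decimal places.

pH = 8.64

Added H+ converts CN- to HCN: HCN → 0.329 mol, CN- → 0.093 mol.
pH = pKa + log(n_CN-/n_HCN) = 9.19 + log(0.093/0.329) = 9.19 + (-0.549)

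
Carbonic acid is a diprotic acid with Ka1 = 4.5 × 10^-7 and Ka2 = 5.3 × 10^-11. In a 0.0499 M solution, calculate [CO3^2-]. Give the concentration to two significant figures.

5.3 × 10^-11 M

First ionization gives [H+] ≈ [HCO3-] = 1.50 × 10^-4 M.
Second step: Ka2 = [H+][CO3^2-]/[HCO3-] ≈ [CO3^2-] (since [H+] ≈ [HCO3-]).
So [CO3^2-] ≈ Ka2.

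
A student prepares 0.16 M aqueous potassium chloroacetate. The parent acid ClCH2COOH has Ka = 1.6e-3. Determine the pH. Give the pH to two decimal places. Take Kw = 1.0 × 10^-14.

pH = 8.00

ClCH2COO- is the conjugate base of the weak acid ClCH2COOH.
Kb = Kw/Ka = 1.0×10^-14 / 1.6 × 10^-3 = 6.25 × 10^-12
Kb = [OH-]²/(0.16 − [OH-]) = 6.25 × 10^-12
Neglecting [OH-] in the denominator: [OH-] = √(6.25 × 10^-12 × 0.16) = 1.00 × 10^-6 M
([OH-]/C₀ = 0.00062% < 5%, so the approximation holds.)
pOH = −log(1.00 × 10^-6) = 6.00; pH = 14.00 − 6.00 = 8.00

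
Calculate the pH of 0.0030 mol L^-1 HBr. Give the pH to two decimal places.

pH = 2.52

HBr is a strong acid and dissociates completely, so [H+] = 0.0030 M.
pH = -log(0.003) = 2.52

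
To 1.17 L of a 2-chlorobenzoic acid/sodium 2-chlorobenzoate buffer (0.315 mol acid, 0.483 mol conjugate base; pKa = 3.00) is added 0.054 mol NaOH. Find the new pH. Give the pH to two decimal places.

After neutralization: n(ClC6H4COOH) = 0.261 mol, n(ClC6H4COO-) = 0.537 mol.
pH = pKa + log(n_ClC6H4COO-/n_ClC6H4COOH) = 3.00 + log(0.537/0.261) = 3.00 + (+0.313)

pH = 3.31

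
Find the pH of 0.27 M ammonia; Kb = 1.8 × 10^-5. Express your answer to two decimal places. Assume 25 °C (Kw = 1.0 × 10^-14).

NH3 + H2O ⇌ NH4+ + OH-
Kb = x²/(0.27 − x) = 1.8 × 10^-5
Neglecting x in the denominator: x = √(1.8 × 10^-5 × 0.27) = 2.20 × 10^-3 M
(x/C₀ = 0.82% < 5%, so the approximation holds.)
pOH = −log(2.20 × 10^-3) = 2.66; pH = 14.00 − 2.66 = 11.34

pH = 11.34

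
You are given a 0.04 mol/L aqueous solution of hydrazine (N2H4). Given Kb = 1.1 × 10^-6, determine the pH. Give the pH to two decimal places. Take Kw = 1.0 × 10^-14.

pH = 10.32

N2H4 + H2O ⇌ N2H5+ + OH-
Kb = [OH-]²/(0.04 − [OH-]) = 1.1 × 10^-6
Neglecting [OH-] in the denominator: [OH-] = √(1.1 × 10^-6 × 0.04) = 2.10 × 10^-4 M
pOH = −log(2.10 × 10^-4) = 3.68; pH = 14.00 − 3.68 = 10.32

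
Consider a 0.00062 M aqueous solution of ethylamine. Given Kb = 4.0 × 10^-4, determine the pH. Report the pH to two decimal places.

C2H5NH2 + H2O ⇌ C2H5NH3+ + OH-
Kb = [OH-]²/(0.00062 − [OH-]) = 4.0 × 10^-4
The 5% rule fails; solving [OH-]² + Kb·[OH-] − Kb·C₀ = 0 exactly:
[OH-] = (−Kb + √(Kb² + 4·Kb·C₀))/2 = 3.37 × 10^-4 M
pOH = −log(3.37 × 10^-4) = 3.47; pH = 14.00 − 3.47 = 10.53

pH = 10.53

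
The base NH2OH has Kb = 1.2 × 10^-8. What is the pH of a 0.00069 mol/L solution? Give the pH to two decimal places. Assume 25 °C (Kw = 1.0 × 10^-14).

pH = 8.46

NH2OH + H2O ⇌ NH3OH+ + OH-
Kb = x²/(0.00069 − x) = 1.2 × 10^-8
Neglecting x in the denominator: x = √(1.2 × 10^-8 × 0.00069) = 2.88 × 10^-6 M
(x/C₀ = 0.42% < 5%, so the approximation holds.)
pOH = 5.54, so pH = 14.00 − pOH = 8.46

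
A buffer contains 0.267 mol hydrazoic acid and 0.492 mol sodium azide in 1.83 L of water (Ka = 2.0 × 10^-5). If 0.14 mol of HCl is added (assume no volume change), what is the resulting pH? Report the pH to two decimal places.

pH = 4.64

Added H+ converts N3- to HN3: HN3 → 0.407 mol, N3- → 0.352 mol.
pKa = −log(2.0 × 10^-5) = 4.699
pH = pKa + log(n_N3-/n_HN3) = 4.699 + log(0.352/0.407) = 4.699 + (-0.063)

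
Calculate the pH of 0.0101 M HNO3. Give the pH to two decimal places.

HNO3 is a strong acid and dissociates completely, so [H+] = 0.0101 M.
pH = -log(0.0101) = 2.00

pH = 2.00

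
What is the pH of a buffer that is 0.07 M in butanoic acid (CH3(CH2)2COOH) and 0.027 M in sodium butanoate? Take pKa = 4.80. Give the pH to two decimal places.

pH = pKa + log([A⁻]/[HA]) = 4.80 + log(0.027/0.07)
pH = 4.80 + (-0.414) = 4.39

pH = 4.39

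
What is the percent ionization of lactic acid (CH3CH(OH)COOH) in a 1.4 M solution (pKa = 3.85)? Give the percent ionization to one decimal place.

CH3CH(OH)COOH ⇌ CH3CH(OH)COO- + H+; let x = [H+] at equilibrium.
Ka = 10^(−3.85) = 1.41 × 10^-4
x ≈ √(Ka·C₀) = √(1.41 × 10^-4 × 1.4) = 1.40 × 10^-2 M
Fraction ionized = 1.40 × 10^-2 / 1.4 = 0.0100 → 1.0%

1.0%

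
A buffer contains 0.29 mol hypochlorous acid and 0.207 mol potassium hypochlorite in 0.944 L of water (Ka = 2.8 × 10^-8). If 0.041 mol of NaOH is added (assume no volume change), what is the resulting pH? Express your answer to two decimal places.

pH = 7.55

After neutralization: n(HOCl) = 0.249 mol, n(OCl-) = 0.248 mol.
pKa = −log(2.8 × 10^-8) = 7.553
pH = pKa + log([A⁻]/[HA]) = 7.553 + log(0.248/0.249) = 7.553 -0.002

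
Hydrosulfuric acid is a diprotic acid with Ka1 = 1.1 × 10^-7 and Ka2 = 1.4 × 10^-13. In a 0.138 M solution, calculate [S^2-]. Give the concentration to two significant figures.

1.4 × 10^-13 M

First ionization gives [H+] ≈ [HS-] = 1.23 × 10^-4 M.
Second step: Ka2 = [H+][S^2-]/[HS-] ≈ [S^2-] (since [H+] ≈ [HS-]).
So [S^2-] ≈ Ka2.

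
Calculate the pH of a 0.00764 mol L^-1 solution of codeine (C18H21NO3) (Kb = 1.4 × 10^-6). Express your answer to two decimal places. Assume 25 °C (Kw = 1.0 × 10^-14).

C18H21NO3 + H2O ⇌ C18H22NO3+ + OH-
Let x = [OH-] at equilibrium. Kb = x²/(0.00764 − x).
Assume x ≪ 0.00764: x ≈ √(1.4 × 10^-6 × 0.00764) = 1.03 × 10^-4 M
(x/C₀ = 1.4% < 5%, so the approximation holds.)
pOH = −log(1.03 × 10^-4) = 3.99; pH = 14.00 − 3.99 = 10.01

pH = 10.01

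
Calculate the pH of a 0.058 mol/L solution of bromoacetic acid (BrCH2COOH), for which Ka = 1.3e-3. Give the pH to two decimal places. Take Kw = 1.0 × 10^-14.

pH = 2.09

BrCH2COOH ⇌ BrCH2COO- + H+
From the ICE table, Ka = x²/(0.058 − x) = 1.3 × 10^-3.
The 5% rule fails; solving x² + Ka·x − Ka·C₀ = 0 exactly:
x = [−0.0013 + √(0.0013² + 0.000302)]/2 = 8.06 × 10^-3 M
pH = −log[H+] = −log(8.06 × 10^-3) = 2.09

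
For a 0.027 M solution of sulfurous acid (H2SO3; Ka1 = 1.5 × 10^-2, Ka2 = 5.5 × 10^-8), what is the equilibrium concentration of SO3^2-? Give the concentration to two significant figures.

First ionization gives [H+] ≈ [HSO3-] = 1.40 × 10^-2 M.
Second step: Ka2 = [H+][SO3^2-]/[HSO3-] ≈ [SO3^2-] (since [H+] ≈ [HSO3-]).
So [SO3^2-] ≈ Ka2.

5.5 × 10^-8 M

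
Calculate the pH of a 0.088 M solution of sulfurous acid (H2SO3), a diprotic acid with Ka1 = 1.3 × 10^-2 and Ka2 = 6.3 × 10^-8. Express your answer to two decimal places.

pH = 1.55

Since Ka1 ≫ Ka2, the first ionization dominates [H+].
Ka1 = x²/(0.088 − x) = 1.3 × 10^-2
Solving the quadratic: x = (−Ka1 + √(Ka1² + 4·Ka1·C₀))/2 = 2.79 × 10^-2 M
pH = −log(2.79 × 10^-2) = 1.55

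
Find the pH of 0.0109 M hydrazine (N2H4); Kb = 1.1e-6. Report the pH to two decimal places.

pH = 10.04

N2H4 + H2O ⇌ N2H5+ + OH-
Kb = [OH-]²/(0.0109 − [OH-]) = 1.1 × 10^-6
Since Kb ≪ C₀, [OH-] ≈ √(Kb·C₀) = 1.09 × 10^-4 M.
([OH-]/C₀ = 1% < 5%, so the approximation holds.)
pOH = −log(1.09 × 10^-4) = 3.96; pH = 14.00 − 3.96 = 10.04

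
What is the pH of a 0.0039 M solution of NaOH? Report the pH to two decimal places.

NaOH is a strong base; [OH-] = 0.0039 M.
pOH = -log(0.0039) = 2.41
pH = 14.00 - 2.41 = 11.59

pH = 11.59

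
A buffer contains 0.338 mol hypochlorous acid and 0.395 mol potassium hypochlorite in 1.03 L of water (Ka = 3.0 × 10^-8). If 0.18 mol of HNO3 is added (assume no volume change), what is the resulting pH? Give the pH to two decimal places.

pH = 7.14

After neutralization: n(HOCl) = 0.518 mol, n(OCl-) = 0.215 mol.
pKa = −log(3.0 × 10^-8) = 7.523
pH = pKa + log([A⁻]/[HA]) = 7.523 + log(0.215/0.518) = 7.523 -0.382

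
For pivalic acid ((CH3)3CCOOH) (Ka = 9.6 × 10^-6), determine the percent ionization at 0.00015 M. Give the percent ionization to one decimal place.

(CH3)3CCOOH ⇌ (CH3)3CCOO- + H+; let x = [H+] at equilibrium.
Solve x² + 9.6e-06x − 1.44e-09 = 0 → x = 3.34 × 10^-5 M
% ionization = x/C₀ × 100% = 3.34 × 10^-5/0.00015 × 100% = 22.3%

22.3%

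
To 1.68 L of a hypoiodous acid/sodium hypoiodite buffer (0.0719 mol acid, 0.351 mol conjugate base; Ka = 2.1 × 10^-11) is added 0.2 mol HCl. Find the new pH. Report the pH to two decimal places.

pH = 10.42

After neutralization: n(HOI) = 0.272 mol, n(OI-) = 0.151 mol.
pKa = −log(2.1 × 10^-11) = 10.678
Henderson–Hasselbalch with mole ratio 0.151/0.272: pH = 10.678 + (-0.256)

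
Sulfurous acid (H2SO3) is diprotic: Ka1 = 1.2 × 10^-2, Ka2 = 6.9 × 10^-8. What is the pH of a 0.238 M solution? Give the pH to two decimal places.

pH = 1.32

Since Ka1 ≫ Ka2, the first ionization dominates [H+].
Ka1 = x²/(0.238 − x) = 1.2 × 10^-2
Solving the quadratic: x = (−Ka1 + √(Ka1² + 4·Ka1·C₀))/2 = 4.78 × 10^-2 M
pH = −log(4.78 × 10^-2) = 1.32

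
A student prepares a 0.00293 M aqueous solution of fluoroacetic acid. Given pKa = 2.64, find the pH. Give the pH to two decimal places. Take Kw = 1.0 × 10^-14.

FCH2COOH ⇌ FCH2COO- + H+
Ka = 10^(−2.64) = 2.29 × 10^-3
From the ICE table, Ka = [H+]²/(0.00293 − [H+]) = 2.29 × 10^-3.
[H+] is not negligible relative to C₀; solve [H+]² + 0.00229·[H+] − 6.71e-06 = 0.
[H+] = (−Ka + √(Ka² + 4·Ka·C₀))/2 = 1.69 × 10^-3 M
pH = −log[H+] = −log(1.69 × 10^-3) = 2.77

pH = 2.77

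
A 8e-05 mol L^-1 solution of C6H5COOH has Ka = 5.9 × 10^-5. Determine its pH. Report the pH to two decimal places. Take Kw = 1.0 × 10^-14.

C6H5COOH ⇌ C6H5COO- + H+
From the ICE table, Ka = x²/(8e-05 − x) = 5.9 × 10^-5.
The 5% rule fails; solving x² + Ka·x − Ka·C₀ = 0 exactly:
x = [−5.9e-05 + √(5.9e-05² + 1.89e-08)]/2 = 4.53 × 10^-5 M
pH = −log(4.53 × 10^-5) = 4.34

pH = 4.34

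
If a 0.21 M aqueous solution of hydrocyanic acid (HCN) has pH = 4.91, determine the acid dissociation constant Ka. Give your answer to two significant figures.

Ka = 7.2 × 10^-10

[H+] = 10^(-4.91) = 1.23 × 10^-5 M
At equilibrium [HA] = 0.21 − 1.23 × 10^-5 = 2.10 × 10^-1 M
Ka = [H+][A-]/[HA] = (1.23 × 10^-5)² / 2.10 × 10^-1 = 7.2 × 10^-10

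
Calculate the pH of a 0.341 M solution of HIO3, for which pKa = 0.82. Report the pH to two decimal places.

pH = 0.79

HIO3 ⇌ IO3- + H+
Ka = 10^(−0.82) = 1.51 × 10^-1
Ka = [H+]²/(0.341 − [H+]) = 1.51 × 10^-1
The 5% rule fails; solving [H+]² + Ka·[H+] − Ka·C₀ = 0 exactly:
[H+] = [−0.151 + √(0.151² + 0.206)]/2 = 1.64 × 10^-1 M
pH = −log[H+] = −log(1.64 × 10^-1) = 0.79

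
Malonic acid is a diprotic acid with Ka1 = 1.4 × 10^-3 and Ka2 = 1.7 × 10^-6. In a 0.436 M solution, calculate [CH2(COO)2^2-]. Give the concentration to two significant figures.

1.7 × 10^-6 M

First ionization gives [H+] ≈ [CH2(COOH)COO-] = 2.40 × 10^-2 M.
Second step: Ka2 = [H+][CH2(COO)2^2-]/[CH2(COOH)COO-] ≈ [CH2(COO)2^2-] (since [H+] ≈ [CH2(COOH)COO-]).
So [CH2(COO)2^2-] ≈ Ka2.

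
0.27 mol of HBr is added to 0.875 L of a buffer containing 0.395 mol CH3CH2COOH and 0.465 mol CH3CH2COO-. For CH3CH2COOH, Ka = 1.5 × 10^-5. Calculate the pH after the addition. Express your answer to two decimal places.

After neutralization: n(CH3CH2COOH) = 0.665 mol, n(CH3CH2COO-) = 0.195 mol.
pKa = −log(1.5 × 10^-5) = 4.824
pH = pKa + log([A⁻]/[HA]) = 4.824 + log(0.195/0.665) = 4.824 -0.533

pH = 4.29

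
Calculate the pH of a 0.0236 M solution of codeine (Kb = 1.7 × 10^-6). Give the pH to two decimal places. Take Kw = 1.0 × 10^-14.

pH = 10.30

C18H21NO3 + H2O ⇌ C18H22NO3+ + OH-
From the ICE table, Kb = [OH-]²/(0.0236 − [OH-]) = 1.7 × 10^-6.
Since Kb ≪ C₀, [OH-] ≈ √(Kb·C₀) = 2.00 × 10^-4 M.
([OH-]/C₀ = 0.85% < 5%, so the approximation holds.)
pOH = 3.70, so pH = 14.00 − pOH = 10.30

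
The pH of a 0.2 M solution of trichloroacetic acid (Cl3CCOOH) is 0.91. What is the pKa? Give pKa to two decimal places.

pKa = 0.71

[H+] = 10^(-0.91) = 1.23 × 10^-1 M
At equilibrium [HA] = 0.2 − 1.23 × 10^-1 = 7.70 × 10^-2 M
Ka = [H+][A-]/[HA] = (1.23 × 10^-1)² / 7.70 × 10^-2 = 1.96 × 10^-1
pKa = -log(1.96 × 10^-1) = 0.71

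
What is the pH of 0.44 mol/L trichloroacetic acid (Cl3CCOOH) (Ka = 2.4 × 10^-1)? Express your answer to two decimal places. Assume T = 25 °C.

Cl3CCOOH ⇌ Cl3CCOO- + H+
Ka = [H+]²/(0.44 − [H+]) = 2.4 × 10^-1
The 5% rule fails; solving [H+]² + Ka·[H+] − Ka·C₀ = 0 exactly:
[H+] = [−0.24 + √(0.24² + 0.422)]/2 = 2.26 × 10^-1 M
pH = −log[H+] = −log(2.26 × 10^-1) = 0.65

pH = 0.65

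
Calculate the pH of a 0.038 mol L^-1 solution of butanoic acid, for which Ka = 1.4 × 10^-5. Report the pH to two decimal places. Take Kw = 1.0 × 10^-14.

pH = 3.14

CH3(CH2)2COOH ⇌ CH3(CH2)2COO- + H+
Let x = [H+] at equilibrium. Ka = x²/(0.038 − x).
Assume x ≪ 0.038: x ≈ √(1.4 × 10^-5 × 0.038) = 7.29 × 10^-4 M
Check: 1.9% ionized — well under 5%, approximation valid.
pH = −log[H+] = −log(7.29 × 10^-4) = 3.14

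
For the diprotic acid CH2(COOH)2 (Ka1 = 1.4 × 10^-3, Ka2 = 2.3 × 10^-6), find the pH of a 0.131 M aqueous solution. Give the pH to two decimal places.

pH = 1.89

Ka1 ≫ Ka2, so treat the first dissociation as the only significant source of H+.
Ka1 = x²/(0.131 − x) = 1.4 × 10^-3
Solving the quadratic: x = (−Ka1 + √(Ka1² + 4·Ka1·C₀))/2 = 1.29 × 10^-2 M
pH = −log(1.29 × 10^-2) = 1.89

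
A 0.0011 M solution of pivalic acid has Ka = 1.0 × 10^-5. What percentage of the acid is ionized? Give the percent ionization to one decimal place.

(CH3)3CCOOH ⇌ (CH3)3CCOO- + H+; let x = [H+] at equilibrium.
Solve x² + 1e-05x − 1.1e-08 = 0 → x = 1.00 × 10^-4 M
Fraction ionized = 1.00 × 10^-4 / 0.0011 = 0.0909 → 9.1%

9.1%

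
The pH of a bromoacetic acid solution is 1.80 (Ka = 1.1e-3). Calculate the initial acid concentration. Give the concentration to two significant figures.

C₀ = 2.4 × 10^-1 M

[H+] = 10^(-1.80) = 1.58 × 10^-2 M = x
Ka = x²/(C₀ − x) ⇒ C₀ = x + x²/Ka
C₀ = 1.58 × 10^-2 + (1.58 × 10^-2)²/(1.1 × 10^-3) = 2.43 × 10^-1 M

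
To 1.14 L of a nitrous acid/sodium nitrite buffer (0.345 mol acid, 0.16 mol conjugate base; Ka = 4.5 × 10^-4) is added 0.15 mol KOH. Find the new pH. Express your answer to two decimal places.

pH = 3.55

OH- converts HNO2 to NO2-: HNO2 → 0.195 mol, NO2- → 0.31 mol.
pKa = −log(4.5 × 10^-4) = 3.347
pH = pKa + log(n_NO2-/n_HNO2) = 3.347 + log(0.31/0.195) = 3.347 + (+0.201)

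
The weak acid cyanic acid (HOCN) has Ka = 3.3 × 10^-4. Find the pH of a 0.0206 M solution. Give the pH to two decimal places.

pH = 2.61

HOCN ⇌ OCN- + H+
From the ICE table, Ka = [H+]²/(0.0206 − [H+]) = 3.3 × 10^-4.
[H+] is not negligible relative to C₀; solve [H+]² + 0.00033·[H+] − 6.8e-06 = 0.
[H+] = [−0.00033 + √(0.00033² + 2.72e-05)]/2 = 2.45 × 10^-3 M
pH = −log[H+] = −log(2.45 × 10^-3) = 2.61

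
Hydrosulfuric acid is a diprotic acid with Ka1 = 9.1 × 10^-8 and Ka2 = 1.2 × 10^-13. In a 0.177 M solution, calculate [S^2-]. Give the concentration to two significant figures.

1.2 × 10^-13 M

First ionization gives [H+] ≈ [HS-] = 1.27 × 10^-4 M.
Second step: Ka2 = [H+][S^2-]/[HS-] ≈ [S^2-] (since [H+] ≈ [HS-]).
So [S^2-] ≈ Ka2.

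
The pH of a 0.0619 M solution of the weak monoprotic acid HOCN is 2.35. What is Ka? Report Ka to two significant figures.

[H+] = 10^(-2.35) = 4.47 × 10^-3 M
At equilibrium [HA] = 0.0619 − 4.47 × 10^-3 = 5.74 × 10^-2 M
Ka = [H+][A-]/[HA] = (4.47 × 10^-3)² / 5.74 × 10^-2 = 3.5 × 10^-4

Ka = 3.5 × 10^-4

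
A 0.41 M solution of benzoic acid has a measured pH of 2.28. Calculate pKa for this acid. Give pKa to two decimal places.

[H+] = 10^(-2.28) = 5.25 × 10^-3 M
At equilibrium [HA] = 0.41 − 5.25 × 10^-3 = 4.05 × 10^-1 M
Ka = [H+][A-]/[HA] = (5.25 × 10^-3)² / 4.05 × 10^-1 = 6.81 × 10^-5
pKa = -log(6.81 × 10^-5) = 4.17

pKa = 4.17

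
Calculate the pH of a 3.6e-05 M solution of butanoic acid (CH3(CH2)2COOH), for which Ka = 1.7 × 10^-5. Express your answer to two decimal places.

pH = 4.75

CH3(CH2)2COOH ⇌ CH3(CH2)2COO- + H+
From the ICE table, Ka = [H+]²/(3.6e-05 − [H+]) = 1.7 × 10^-5.
The 5% rule fails; solving [H+]² + Ka·[H+] − Ka·C₀ = 0 exactly:
[H+] = [−1.7e-05 + √(1.7e-05² + 2.45e-09)]/2 = 1.77 × 10^-5 M
pH = −log[H+] = −log(1.77 × 10^-5) = 4.75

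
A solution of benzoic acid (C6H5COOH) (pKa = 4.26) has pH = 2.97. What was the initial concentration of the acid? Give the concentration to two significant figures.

[H+] = 10^(-2.97) = 1.07 × 10^-3 M = x
Ka = 10^(−4.26) = 5.50 × 10^-5
Ka = x²/(C₀ − x) ⇒ C₀ = x + x²/Ka
C₀ = 1.07 × 10^-3 + (1.07 × 10^-3)²/(5.50 × 10^-5) = 2.19 × 10^-2 M

C₀ = 2.2 × 10^-2 M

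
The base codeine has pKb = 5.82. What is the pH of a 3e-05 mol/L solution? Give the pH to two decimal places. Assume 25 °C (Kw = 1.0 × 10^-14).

C18H21NO3 + H2O ⇌ C18H22NO3+ + OH-
Kb = 10^(−5.82) = 1.51 × 10^-6
Let x = [OH-] at equilibrium. Kb = x²/(3e-05 − x).
x is not negligible relative to C₀; solve x² + 1.51e-06·x − 4.53e-11 = 0.
x = [−1.51e-06 + √(1.51e-06² + 1.81e-10)]/2 = 6.02 × 10^-6 M
pOH = 5.22, so pH = 14.00 − pOH = 8.78

pH = 8.78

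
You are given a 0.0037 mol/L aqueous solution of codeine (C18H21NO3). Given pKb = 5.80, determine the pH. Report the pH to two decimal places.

C18H21NO3 + H2O ⇌ C18H22NO3+ + OH-
Kb = 10^(−5.80) = 1.58 × 10^-6
From the ICE table, Kb = [OH-]²/(0.0037 − [OH-]) = 1.58 × 10^-6.
Since Kb ≪ C₀, [OH-] ≈ √(Kb·C₀) = 7.65 × 10^-5 M.
([OH-]/C₀ = 2.1% < 5%, so the approximation holds.)
pOH = −log(7.65 × 10^-5) = 4.12; pH = 14.00 − 4.12 = 9.88

pH = 9.88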